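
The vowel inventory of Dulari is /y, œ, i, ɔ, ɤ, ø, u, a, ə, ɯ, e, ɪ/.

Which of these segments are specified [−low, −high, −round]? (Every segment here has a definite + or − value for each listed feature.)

ɤ, ə, e

Checking each segment against [−low], [−high], [−round]: /ɤ/ (mid back unrounded tense vowel), /ə/ (mid central vowel (schwa)), /e/ (mid front unrounded tense vowel) satisfy every feature; every other segment in the inventory fails at least one.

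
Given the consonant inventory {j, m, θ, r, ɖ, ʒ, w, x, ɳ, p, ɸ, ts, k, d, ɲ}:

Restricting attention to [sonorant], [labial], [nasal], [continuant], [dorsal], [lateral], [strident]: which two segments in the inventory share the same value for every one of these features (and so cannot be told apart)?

d, ɖ

On the given features, /d/ and /ɖ/ have an identical profile: [−sonorant], [−labial], [−nasal], [−continuant], [−dorsal], [−lateral], [−strident]. No other two segments in the inventory coincide on all 7 features. (They do differ in [anterior], which is not among the given features.)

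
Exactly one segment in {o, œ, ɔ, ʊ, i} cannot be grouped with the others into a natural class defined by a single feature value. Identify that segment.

/ʊ, ɔ, o, œ/ are all [+round], but /i/ (high front unrounded tense vowel) is [−round]. No other single segment can be removed to leave a set sharing one feature value that the removed segment lacks, so /i/ is the odd one out.

i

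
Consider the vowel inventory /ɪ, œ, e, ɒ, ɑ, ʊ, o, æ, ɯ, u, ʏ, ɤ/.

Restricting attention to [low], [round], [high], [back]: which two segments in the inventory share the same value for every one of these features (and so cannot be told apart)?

/ʊ/ (high back rounded lax vowel) and /u/ (high back rounded tense vowel) are both [−low], [+round], [+high], [+back], so none of the listed features separates them. (They do differ in [tense], which is not among the given features.) Every other pair in the inventory differs on at least one listed feature.

ʊ, u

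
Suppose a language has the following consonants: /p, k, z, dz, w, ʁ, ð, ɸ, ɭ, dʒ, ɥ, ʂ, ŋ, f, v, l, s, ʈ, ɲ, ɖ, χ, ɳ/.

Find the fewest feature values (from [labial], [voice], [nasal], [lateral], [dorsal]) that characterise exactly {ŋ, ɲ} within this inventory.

The class [+nasal], [+dorsal] has exactly /ŋ, ɲ/ as its extension in this inventory. No smaller conjunction from the listed features achieves this: [+dorsal] alone would also admit /k, w, ʁ, ɥ, …/; [+nasal] alone would also admit /ɳ/; and checking the remaining single features turns up none with this extension.

[+nasal, +dorsal]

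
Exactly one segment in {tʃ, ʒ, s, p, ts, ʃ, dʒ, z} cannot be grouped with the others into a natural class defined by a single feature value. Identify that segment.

/s, tʃ, ʃ, ts, ʒ, dʒ, z/ are all [+strident], but /p/ (voiceless bilabial stop) is [-strident]. No other single segment can be removed to leave a set sharing one feature value that the removed segment lacks, so /p/ is the odd one out.

p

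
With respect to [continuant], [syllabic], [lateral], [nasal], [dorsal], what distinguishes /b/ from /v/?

[continuant]

/b/ (voiced bilabial stop) and /v/ (voiced labiodental fricative) agree on [-syllabic], [-lateral], [-nasal], [-dorsal]. They differ on [continuant] (/b/ [-], /v/ [+]).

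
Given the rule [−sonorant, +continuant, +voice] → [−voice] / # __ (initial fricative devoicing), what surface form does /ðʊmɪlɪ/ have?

[θʊmɪlɪ]

The only segment in the rule's environment that also matches [−sonorant, +continuant, +voice] is /ð/. Applying [−voice] turns the voiced dental fricative into /θ/ (voiceless dental fricative), giving [θʊmɪlɪ].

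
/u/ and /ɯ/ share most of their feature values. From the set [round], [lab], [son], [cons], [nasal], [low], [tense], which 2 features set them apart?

[labial], [round]

The two segments share [+sonorant], [-consonantal], [-nasal], [-low], [+tense]. The only features from the list on which they differ: /u/ is [+labial] while /ɯ/ is [-labial]; /u/ is [+round] while /ɯ/ is [-round].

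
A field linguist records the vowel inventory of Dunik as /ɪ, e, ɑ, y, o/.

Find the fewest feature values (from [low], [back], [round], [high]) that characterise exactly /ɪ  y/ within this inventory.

[+high]

The target set is precisely the extension of [+high] in this inventory.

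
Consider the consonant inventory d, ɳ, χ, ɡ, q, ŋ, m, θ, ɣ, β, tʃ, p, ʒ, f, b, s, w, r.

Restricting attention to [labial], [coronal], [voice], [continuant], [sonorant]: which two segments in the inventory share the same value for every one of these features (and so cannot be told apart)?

Both /θ/ and /s/ are [-labial], [+coronal], [-voice], [+continuant], [-sonorant]. Since the list omits [strident] and [distributed] — which do distinguish the voiceless dental fricative from the voiceless alveolar fricative — this pair collapses; all other pairs remain distinct.

θ, s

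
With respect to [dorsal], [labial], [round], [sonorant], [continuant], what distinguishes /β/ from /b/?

[continuant]

/β/ is the voiced bilabial fricative and /b/ is the voiced bilabial stop. Both are [−dorsal], [+labial], [−round], [−sonorant]. /β/ is [+continuant] while /b/ is [−continuant], so the distinguishing feature is [continuant].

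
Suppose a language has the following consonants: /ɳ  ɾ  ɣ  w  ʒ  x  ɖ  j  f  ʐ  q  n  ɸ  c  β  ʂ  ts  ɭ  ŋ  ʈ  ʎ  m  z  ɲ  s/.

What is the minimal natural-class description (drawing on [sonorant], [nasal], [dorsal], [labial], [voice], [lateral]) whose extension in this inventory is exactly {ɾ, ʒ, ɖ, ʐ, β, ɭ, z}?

[+voice, −nasal, −dorsal]

Every target segment is [+voice], [−nasal], [−dorsal]; each remaining inventory member fails at least one of these. Each conjunct is needed — [−nasal, −dorsal] alone would also admit /f, ɸ, ʂ, ts, …/; [+voice, −dorsal] alone would also admit /ɳ, n, m/; [+voice, −nasal] alone would also admit /ɣ, w, j, ʎ/ — and no other combination of two listed features has exactly this extension, so three is the minimum.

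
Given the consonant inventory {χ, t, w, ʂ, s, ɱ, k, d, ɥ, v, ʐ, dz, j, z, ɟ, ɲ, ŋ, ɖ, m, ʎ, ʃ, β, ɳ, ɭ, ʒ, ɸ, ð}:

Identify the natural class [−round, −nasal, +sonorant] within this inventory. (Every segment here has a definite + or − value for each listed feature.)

Eliminate segments failing any feature: /χ, t, ʂ, s, k, d, v, ʐ, dz, z, ɟ, ɖ, ʃ, β, ʒ, ɸ, ð/ are [−sonorant]; /w, ɥ/ are [+round]; /ɱ, ɲ, ŋ, m, ɳ/ are [+nasal]. The remaining /j, ʎ, ɭ/ satisfy [−round], [−nasal], [+sonorant].

j, ʎ, ɭ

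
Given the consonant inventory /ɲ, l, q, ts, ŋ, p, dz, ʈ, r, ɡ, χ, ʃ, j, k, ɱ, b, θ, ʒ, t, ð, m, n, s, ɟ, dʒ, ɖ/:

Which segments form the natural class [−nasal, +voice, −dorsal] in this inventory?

l, dz, r, b, ʒ, ð, dʒ, ɖ

Among the inventory, the [−nasal] segments are /l, q, ts, p, dz, ʈ, r, ɡ, χ, ʃ, j, k, b, θ, ʒ, t, ð, s, ɟ, dʒ, ɖ/.
Among these, [+voice] gives /l, dz, r, ɡ, j, b, ʒ, ð, ɟ, dʒ, ɖ/.
Among these, [−dorsal] leaves /l, dz, r, b, ʒ, ð, dʒ, ɖ/.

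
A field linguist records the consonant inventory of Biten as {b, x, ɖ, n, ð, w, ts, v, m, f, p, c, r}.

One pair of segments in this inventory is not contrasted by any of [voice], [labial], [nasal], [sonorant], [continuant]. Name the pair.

ts, c

Both /ts/ and /c/ are [-voice], [-labial], [-nasal], [-sonorant], [-continuant]. Since the list omits [strident], [delayed release] and [dorsal] — which do distinguish the voiceless alveolar affricate from the voiceless palatal stop — this pair collapses; all other pairs remain distinct.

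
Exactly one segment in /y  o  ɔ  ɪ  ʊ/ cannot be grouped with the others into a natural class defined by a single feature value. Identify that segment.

The remaining segments after removing /ɪ/ share [+round]; /ɪ/ (high front unrounded lax vowel) is [-round]. For every other candidate removal, the leftover set fails to share any single feature value that the removed segment lacks.

ɪ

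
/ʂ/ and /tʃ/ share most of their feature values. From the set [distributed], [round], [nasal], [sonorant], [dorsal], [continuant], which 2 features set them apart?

/ʂ/ is the voiceless retroflex fricative and /tʃ/ is the voiceless postalveolar affricate. Both are [-round], [-nasal], [-sonorant], [-dorsal]. /ʂ/ is [+continuant] while /tʃ/ is [-continuant]; /ʂ/ is [-distributed] while /tʃ/ is [+distributed], so the distinguishing features are [continuant], [distributed].

[continuant], [distributed]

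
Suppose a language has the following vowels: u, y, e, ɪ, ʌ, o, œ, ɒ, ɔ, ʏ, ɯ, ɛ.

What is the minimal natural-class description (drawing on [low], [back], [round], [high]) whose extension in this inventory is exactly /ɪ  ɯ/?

/ɪ, ɯ/ are all [+high], [−round], and no other segment in the inventory matches both values. Dropping any one of them over-generates: [−round] alone would also admit /e, ʌ, ɛ/; [+high] alone would also admit /u, y, ʏ/. No other single listed feature picks out exactly this set either, so fewer than two features will not do.

[+high, −round]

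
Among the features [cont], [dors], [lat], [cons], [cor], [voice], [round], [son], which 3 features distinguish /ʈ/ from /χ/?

[continuant], [coronal], [dorsal]

/ʈ/ is the voiceless retroflex stop and /χ/ is the voiceless uvular fricative. Both are [−lateral], [+consonantal], [−voice], [−round], [−sonorant]. /ʈ/ is [−continuant] while /χ/ is [+continuant]; /ʈ/ is [+coronal] while /χ/ is [−coronal]; /ʈ/ is [−dorsal] while /χ/ is [+dorsal], so the distinguishing features are [continuant], [coronal], [dorsal].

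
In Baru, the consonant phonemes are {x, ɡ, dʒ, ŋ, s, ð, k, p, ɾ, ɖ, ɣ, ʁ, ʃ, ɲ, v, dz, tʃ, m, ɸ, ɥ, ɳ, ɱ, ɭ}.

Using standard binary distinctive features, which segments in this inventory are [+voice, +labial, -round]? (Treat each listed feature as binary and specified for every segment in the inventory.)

v, m, ɱ

Checking each segment against [+voice], [+labial], [-round]: /v/ (voiced labiodental fricative), /m/ (bilabial nasal), /ɱ/ (labiodental nasal) satisfy every feature; every other segment in the inventory fails at least one.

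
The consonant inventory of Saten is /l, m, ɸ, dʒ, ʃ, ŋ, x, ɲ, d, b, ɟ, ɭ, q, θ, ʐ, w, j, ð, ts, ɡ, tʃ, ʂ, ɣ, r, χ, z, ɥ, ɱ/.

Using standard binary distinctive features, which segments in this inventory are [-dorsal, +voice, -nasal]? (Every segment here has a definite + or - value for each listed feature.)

Eliminate segments failing any feature: /m, ɱ/ are [+nasal]; /ɸ, ʃ, θ, ts, tʃ, ʂ/ are [-voice]; /ŋ, x, ɲ, ɟ, q, w, j, ɡ, ɣ, χ, ɥ/ are [+dorsal]. The remaining /l, dʒ, d, b, ɭ, ʐ, ð, r, z/ satisfy [-dorsal], [+voice], [-nasal].

l, dʒ, d, b, ɭ, ʐ, ð, r, z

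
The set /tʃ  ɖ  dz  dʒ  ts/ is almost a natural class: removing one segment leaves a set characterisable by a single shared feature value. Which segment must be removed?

[delayed release] (equivalently [strident]) groups all but one: /dz, ts, tʃ, dʒ/ share [+delayed release] while /ɖ/ (voiced retroflex stop) alone is [−delayed release]. Removing any other segment would not leave a single-feature class that excludes it.

ɖ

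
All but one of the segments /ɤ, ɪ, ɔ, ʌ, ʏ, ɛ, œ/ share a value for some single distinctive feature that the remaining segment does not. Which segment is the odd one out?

ɤ

The remaining segments after removing /ɤ/ share [−tense]; /ɤ/ (mid back unrounded tense vowel) is [+tense]. For every other candidate removal, the leftover set fails to share any single feature value that the removed segment lacks.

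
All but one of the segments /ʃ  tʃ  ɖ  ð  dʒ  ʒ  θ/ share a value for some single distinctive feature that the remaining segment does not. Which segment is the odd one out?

ɖ

[distributed] groups all but one: /ʒ, θ, ð, dʒ, ʃ, tʃ/ share [+distributed] while /ɖ/ (voiced retroflex stop) alone is [−distributed]. Removing any other segment would not leave a single-feature class that excludes it.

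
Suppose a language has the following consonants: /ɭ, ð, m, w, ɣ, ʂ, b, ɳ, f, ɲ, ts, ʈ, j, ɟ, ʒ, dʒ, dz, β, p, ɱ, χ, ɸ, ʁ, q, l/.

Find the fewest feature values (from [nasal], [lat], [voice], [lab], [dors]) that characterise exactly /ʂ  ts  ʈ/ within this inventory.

The class [-voice], [-labial], [-dorsal] has exactly /ʂ, ts, ʈ/ as its extension in this inventory. No smaller conjunction from the listed features achieves this: [-labial, -dorsal] alone would also admit /ɭ, ð, ɳ, ʒ, …/; [-voice, -dorsal] alone would also admit /f, p, ɸ/; [-voice, -labial] alone would also admit /χ, q/; and checking the remaining two-feature bundles turns up none with this extension.

[-voice, -lab, -dors]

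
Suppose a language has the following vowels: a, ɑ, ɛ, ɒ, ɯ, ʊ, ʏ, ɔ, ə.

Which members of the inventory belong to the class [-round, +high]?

ɯ

Among the inventory, the [-round] segments are /a, ɑ, ɛ, ɯ, ə/.
Among these, [+high] leaves /ɯ/.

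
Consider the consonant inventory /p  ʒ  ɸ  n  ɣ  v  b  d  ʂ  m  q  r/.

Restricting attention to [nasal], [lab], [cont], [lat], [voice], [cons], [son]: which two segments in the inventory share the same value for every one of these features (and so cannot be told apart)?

ɣ, ʒ

On the given features, /ɣ/ and /ʒ/ have an identical profile: [-nasal], [-labial], [+continuant], [-lateral], [+voice], [+consonantal], [-sonorant]. No other two segments in the inventory coincide on all 7 features. (They do differ in [strident], [coronal] and [dorsal], which are not among the given features.)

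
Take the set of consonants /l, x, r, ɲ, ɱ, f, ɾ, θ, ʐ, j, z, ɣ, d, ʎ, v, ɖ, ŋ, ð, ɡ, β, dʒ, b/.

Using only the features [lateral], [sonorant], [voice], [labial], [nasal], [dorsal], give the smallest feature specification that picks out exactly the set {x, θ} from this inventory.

/x, θ/ are all [−voice], [−labial], and no other segment in the inventory matches both values. Dropping any one of them over-generates: [−labial] alone would also admit /l, r, ɲ, ɾ, …/; [−voice] alone would also admit /f/. No other single listed feature picks out exactly this set either, so fewer than two features will not do.

[−voice, −labial]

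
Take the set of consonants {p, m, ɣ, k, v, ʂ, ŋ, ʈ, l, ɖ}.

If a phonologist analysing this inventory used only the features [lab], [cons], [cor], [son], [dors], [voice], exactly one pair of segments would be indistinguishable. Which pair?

Both /ʈ/ and /ʂ/ are [-labial], [+consonantal], [+coronal], [-sonorant], [-dorsal], [-voice]. Since the list omits [continuant] and [strident] — which do distinguish the voiceless retroflex stop from the voiceless retroflex fricative — this pair collapses; all other pairs remain distinct.

ʈ, ʂ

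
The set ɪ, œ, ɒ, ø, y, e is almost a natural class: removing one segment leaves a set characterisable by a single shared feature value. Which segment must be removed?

[back] (equivalently [low]) groups all but one: /œ, e, ø, y, ɪ/ share [−back] while /ɒ/ (low back rounded vowel) alone is [+back]. Removing any other segment would not leave a single-feature class that excludes it.

ɒ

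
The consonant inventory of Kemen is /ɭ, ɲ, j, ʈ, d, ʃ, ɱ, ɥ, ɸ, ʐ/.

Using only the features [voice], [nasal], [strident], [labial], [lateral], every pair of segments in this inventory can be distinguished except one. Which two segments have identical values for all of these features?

j, d

Both /j/ and /d/ are [+voice], [-nasal], [-strident], [-labial], [-lateral]. Since the list omits [sonorant], [continuant] and [dorsal] — which do distinguish the palatal glide from the voiced alveolar stop — this pair collapses; all other pairs remain distinct.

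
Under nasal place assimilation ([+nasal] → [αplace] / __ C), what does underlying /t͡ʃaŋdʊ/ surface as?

/ŋ/ sits before the [+coronal] consonant /d/, so it takes on [+coronal] and surfaces as /n/. The rest of the form is unaffected: [t͡ʃandʊ].

[t͡ʃandʊ]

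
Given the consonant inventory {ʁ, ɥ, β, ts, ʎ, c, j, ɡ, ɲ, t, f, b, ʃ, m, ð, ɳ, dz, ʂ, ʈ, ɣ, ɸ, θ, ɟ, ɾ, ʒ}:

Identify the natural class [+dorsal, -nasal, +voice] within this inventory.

ʁ, ɥ, ʎ, j, ɡ, ɣ, ɟ

Checking each segment against [+dorsal], [-nasal], [+voice]: /ʁ/ (voiced uvular fricative), /ɥ/ (labial-palatal glide), /ʎ/ (palatal lateral approximant), /j/ (palatal glide), /ɡ/ (voiced velar stop), /ɣ/ (voiced velar fricative), among others, satisfy every feature; every other segment in the inventory fails at least one.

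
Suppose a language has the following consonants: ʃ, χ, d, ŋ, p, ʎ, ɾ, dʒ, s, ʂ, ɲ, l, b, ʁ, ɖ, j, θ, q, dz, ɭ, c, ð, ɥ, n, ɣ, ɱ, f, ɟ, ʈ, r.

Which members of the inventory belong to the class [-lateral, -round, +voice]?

d, ŋ, ɾ, dʒ, ɲ, b, ʁ, ɖ, j, dz, ð, n, ɣ, ɱ, ɟ, r

Among the inventory, the [-lateral] segments are /ʃ, χ, d, ŋ, p, ɾ, dʒ, s, ʂ, ɲ, b, ʁ, ɖ, j, θ, q, dz, c, ð, ɥ, n, ɣ, ɱ, f, ɟ, ʈ, r/.
Within that set, [-round] gives /ʃ, χ, d, ŋ, p, ɾ, dʒ, s, ʂ, ɲ, b, ʁ, ɖ, j, θ, q, dz, c, ð, n, ɣ, ɱ, f, ɟ, ʈ, r/.
Among these, [+voice] leaves /d, ŋ, ɾ, dʒ, ɲ, b, ʁ, ɖ, j, dz, ð, n, ɣ, ɱ, ɟ, r/.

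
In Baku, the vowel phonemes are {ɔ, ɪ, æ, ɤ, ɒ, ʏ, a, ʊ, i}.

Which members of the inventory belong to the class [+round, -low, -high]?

ɔ

Checking each segment against [+round], [-low], [-high]: /ɔ/ (mid back rounded lax vowel) satisfies every feature; every other segment in the inventory fails at least one.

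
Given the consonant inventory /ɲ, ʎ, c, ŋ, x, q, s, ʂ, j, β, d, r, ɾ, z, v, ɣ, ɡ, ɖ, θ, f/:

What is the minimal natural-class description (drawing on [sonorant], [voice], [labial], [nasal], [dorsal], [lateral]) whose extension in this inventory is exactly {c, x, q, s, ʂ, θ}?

[-voice, -labial]

/c, x, q, s, ʂ, θ/ are all [-voice], [-labial], and no other segment in the inventory matches both values. Dropping any one of them over-generates: [-labial] alone would also admit /ɲ, ʎ, ŋ, j, …/; [-voice] alone would also admit /f/. No other single listed feature picks out exactly this set either, so fewer than two features will not do.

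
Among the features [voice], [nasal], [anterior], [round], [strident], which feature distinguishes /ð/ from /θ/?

/ð/ is the voiced dental fricative and /θ/ is the voiceless dental fricative. Both are [−nasal], [+anterior], [−round], [−strident]. /ð/ is [+voice] while /θ/ is [−voice], so the distinguishing feature is [voice].

[voice]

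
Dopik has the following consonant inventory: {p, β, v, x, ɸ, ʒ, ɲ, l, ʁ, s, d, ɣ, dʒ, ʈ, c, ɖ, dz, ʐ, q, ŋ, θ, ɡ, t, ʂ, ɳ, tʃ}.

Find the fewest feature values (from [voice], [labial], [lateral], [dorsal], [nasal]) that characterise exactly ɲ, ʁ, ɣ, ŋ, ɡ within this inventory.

[+voice, +dorsal]

/ɲ, ʁ, ɣ, ŋ, ɡ/ are all [+voice], [+dorsal], and no other segment in the inventory matches both values. Dropping any one of them over-generates: [+dorsal] alone would also admit /x, c, q/; [+voice] alone would also admit /β, v, ʒ, l, …/. No other single listed feature picks out exactly this set either, so fewer than two features will not do.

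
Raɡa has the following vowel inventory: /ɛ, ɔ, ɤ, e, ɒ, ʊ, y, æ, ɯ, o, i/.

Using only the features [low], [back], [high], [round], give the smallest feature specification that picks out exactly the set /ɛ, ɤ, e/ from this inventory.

[-high, -low, -round]

Every target segment is [-high], [-low], [-round]; each remaining inventory member fails at least one of these. Each conjunct is needed — [-low, -round] alone would also admit /ɯ, i/; [-high, -round] alone would also admit /æ/; [-high, -low] alone would also admit /ɔ, o/ — and no other combination of two listed features has exactly this extension, so three is the minimum.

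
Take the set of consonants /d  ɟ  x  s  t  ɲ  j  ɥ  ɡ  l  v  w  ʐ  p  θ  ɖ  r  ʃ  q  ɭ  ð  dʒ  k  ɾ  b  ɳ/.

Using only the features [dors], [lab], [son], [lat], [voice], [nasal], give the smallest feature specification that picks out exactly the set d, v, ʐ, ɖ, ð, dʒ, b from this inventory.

[-son, +voice, -dors]

/d, v, ʐ, ɖ, ð, dʒ, b/ are all [-sonorant], [+voice], [-dorsal], and no other segment in the inventory matches all three values. Dropping any one of them over-generates: [+voice, -dorsal] alone would also admit /l, r, ɭ, ɾ, …/; [-sonorant, -dorsal] alone would also admit /s, t, p, θ, …/; [-sonorant, +voice] alone would also admit /ɟ, ɡ/. No other combination of two listed features picks out exactly this set either, so fewer than three features will not do.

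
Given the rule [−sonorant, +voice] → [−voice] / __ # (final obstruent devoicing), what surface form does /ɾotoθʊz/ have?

/z/ satisfies [−sonorant, +voice] and sits in __ #. The [−voice] counterpart of the voiced alveolar fricative is /s/. Other segments in /ɾotoθʊz/ either fail the structural description or are not in the environment, so the surface form is [ɾotoθʊs].

[ɾotoθʊs]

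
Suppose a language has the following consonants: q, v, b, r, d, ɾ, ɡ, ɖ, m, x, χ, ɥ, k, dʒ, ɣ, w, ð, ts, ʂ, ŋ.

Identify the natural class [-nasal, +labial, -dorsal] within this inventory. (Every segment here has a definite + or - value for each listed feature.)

Eliminate segments failing any feature: /q, r, d, ɾ, ɡ, ɖ, x, χ, k, dʒ, ɣ, ð, ts, ʂ/ are [-labial]; /m, ŋ/ are [+nasal]; /ɥ, w/ are [+dorsal]. The remaining /v, b/ satisfy [-nasal], [+labial], [-dorsal].

v, b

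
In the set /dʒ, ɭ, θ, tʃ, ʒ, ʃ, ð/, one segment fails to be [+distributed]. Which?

/ʒ, ð, dʒ, tʃ, θ, ʃ/ are all [+distributed]; /ɭ/ (retroflex lateral approximant) is [−distributed].

ɭ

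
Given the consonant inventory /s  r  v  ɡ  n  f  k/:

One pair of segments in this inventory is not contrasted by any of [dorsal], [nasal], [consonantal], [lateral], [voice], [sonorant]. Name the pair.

Both /s/ and /f/ are [−dorsal], [−nasal], [+consonantal], [−lateral], [−voice], [−sonorant]. Since the list omits [labial] and [coronal] — which do distinguish the voiceless alveolar fricative from the voiceless labiodental fricative — this pair collapses; all other pairs remain distinct.

s, f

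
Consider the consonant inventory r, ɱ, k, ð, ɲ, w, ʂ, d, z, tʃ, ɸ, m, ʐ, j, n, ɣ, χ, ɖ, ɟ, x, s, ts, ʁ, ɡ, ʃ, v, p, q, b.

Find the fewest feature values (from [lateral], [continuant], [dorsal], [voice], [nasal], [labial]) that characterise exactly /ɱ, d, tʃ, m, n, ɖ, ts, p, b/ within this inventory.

The class [-continuant], [-dorsal] has exactly /ɱ, d, tʃ, m, n, ɖ, ts, p, b/ as its extension in this inventory. No smaller conjunction from the listed features achieves this: [-dorsal] alone would also admit /r, ð, ʂ, z, …/; [-continuant] alone would also admit /k, ɲ, ɟ, ɡ, …/; and checking the remaining single features turns up none with this extension.

[-continuant, -dorsal]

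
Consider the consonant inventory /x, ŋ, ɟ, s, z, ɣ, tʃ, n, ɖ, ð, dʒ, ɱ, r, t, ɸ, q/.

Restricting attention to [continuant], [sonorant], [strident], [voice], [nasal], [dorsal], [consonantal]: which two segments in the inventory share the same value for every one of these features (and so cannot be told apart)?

ɱ, n

/ɱ/ (labiodental nasal) and /n/ (alveolar nasal) are both [−continuant], [+sonorant], [−strident], [+voice], [+nasal], [−dorsal], [+consonantal], so none of the listed features separates them. (They do differ in [labial] and [coronal], which are not among the given features.) Every other pair in the inventory differs on at least one listed feature.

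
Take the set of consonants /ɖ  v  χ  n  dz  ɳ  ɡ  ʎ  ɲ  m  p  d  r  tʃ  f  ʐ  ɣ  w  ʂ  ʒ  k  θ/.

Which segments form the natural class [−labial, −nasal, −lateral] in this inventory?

ɖ, χ, dz, ɡ, d, r, tʃ, ʐ, ɣ, ʂ, ʒ, k, θ

Among the inventory, the [−labial] segments are /ɖ, χ, n, dz, ɳ, ɡ, ʎ, ɲ, d, r, tʃ, ʐ, ɣ, ʂ, ʒ, k, θ/.
Of those, [−nasal] gives /ɖ, χ, dz, ɡ, ʎ, d, r, tʃ, ʐ, ɣ, ʂ, ʒ, k, θ/.
Intersecting with [−lateral] leaves /ɖ, χ, dz, ɡ, d, r, tʃ, ʐ, ɣ, ʂ, ʒ, k, θ/.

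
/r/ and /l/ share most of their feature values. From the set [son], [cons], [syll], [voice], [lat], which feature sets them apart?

The two segments share [+sonorant], [+consonantal], [−syllabic], [+voice]. The only feature from the list on which they differ: /r/ is [−lateral] while /l/ is [+lateral].

[lateral]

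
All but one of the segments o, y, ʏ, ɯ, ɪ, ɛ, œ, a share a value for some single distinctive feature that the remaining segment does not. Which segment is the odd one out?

The remaining segments after removing /a/ share [-low]; /a/ (low unrounded vowel) is [+low]. For every other candidate removal, the leftover set fails to share any single feature value that the removed segment lacks.

a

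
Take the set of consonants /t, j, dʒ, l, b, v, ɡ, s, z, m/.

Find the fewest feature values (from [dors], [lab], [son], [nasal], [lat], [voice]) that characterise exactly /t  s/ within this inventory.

[-voice]

Every target segment is [-voice] and no other inventory member is, so one feature is enough.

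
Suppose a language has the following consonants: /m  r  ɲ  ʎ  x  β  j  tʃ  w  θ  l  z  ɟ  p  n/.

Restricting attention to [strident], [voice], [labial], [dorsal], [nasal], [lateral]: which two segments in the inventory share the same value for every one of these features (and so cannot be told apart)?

ɟ, j

/ɟ/ (voiced palatal stop) and /j/ (palatal glide) are both [-strident], [+voice], [-labial], [+dorsal], [-nasal], [-lateral], so none of the listed features separates them. (They do differ in [sonorant] and [continuant], which are not among the given features.) Every other pair in the inventory differs on at least one listed feature.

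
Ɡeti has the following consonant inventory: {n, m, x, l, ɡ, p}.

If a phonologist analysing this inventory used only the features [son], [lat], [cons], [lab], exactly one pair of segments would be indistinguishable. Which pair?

/ɡ/ (voiced velar stop) and /x/ (voiceless velar fricative) are both [−sonorant], [−lateral], [+consonantal], [−labial], so none of the listed features separates them. (They do differ in [voice] and [continuant], which are not among the given features.) Every other pair in the inventory differs on at least one listed feature.

ɡ, x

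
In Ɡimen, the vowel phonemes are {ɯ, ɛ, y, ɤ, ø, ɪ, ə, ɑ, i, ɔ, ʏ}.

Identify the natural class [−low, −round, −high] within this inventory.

Eliminate segments failing any feature: /ɯ, ɪ, i/ are [+high]; /y, ø, ɔ, ʏ/ are [+round]; /ɑ/ is [+low]. The remaining /ɛ, ɤ, ə/ satisfy [−low], [−round], [−high].

ɛ, ɤ, ə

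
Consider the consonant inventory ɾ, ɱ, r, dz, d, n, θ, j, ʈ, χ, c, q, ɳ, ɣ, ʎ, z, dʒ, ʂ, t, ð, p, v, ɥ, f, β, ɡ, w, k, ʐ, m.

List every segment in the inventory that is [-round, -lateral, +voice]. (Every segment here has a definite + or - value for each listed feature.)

ɾ, ɱ, r, dz, d, n, j, ɳ, ɣ, z, dʒ, ð, v, β, ɡ, ʐ, m

Eliminate segments failing any feature: /θ, ʈ, χ, c, q, ʂ, t, p, f, k/ are [-voice]; /ʎ/ is [+lateral]; /ɥ, w/ are [+round]. The remaining /ɾ, ɱ, r, dz, d, n, j, ɳ, ɣ, z, dʒ, ð, v, β, ɡ, ʐ, m/ satisfy [-round], [-lateral], [+voice].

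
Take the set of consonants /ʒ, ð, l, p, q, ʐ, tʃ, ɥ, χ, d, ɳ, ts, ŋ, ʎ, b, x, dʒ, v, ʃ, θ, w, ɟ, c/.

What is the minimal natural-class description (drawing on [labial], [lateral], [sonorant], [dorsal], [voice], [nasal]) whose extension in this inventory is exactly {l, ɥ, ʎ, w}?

[+sonorant, -nasal]

The class [+sonorant], [-nasal] has exactly /l, ɥ, ʎ, w/ as its extension in this inventory. No smaller conjunction from the listed features achieves this: [-nasal] alone would also admit /ʒ, ð, p, q, …/; [+sonorant] alone would also admit /ɳ, ŋ/; and checking the remaining single features turns up none with this extension.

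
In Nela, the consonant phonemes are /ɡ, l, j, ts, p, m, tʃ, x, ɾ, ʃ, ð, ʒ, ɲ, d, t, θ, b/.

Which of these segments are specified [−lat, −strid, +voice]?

ɡ, j, m, ɾ, ð, ɲ, d, b

Eliminate segments failing any feature: /l/ is [+lateral]; /ts, tʃ, ʃ, ʒ/ are [+strident]; /p, x, t, θ/ are [−voice]. The remaining /ɡ, j, m, ɾ, ð, ɲ, d, b/ satisfy [−lateral], [−strident], [+voice].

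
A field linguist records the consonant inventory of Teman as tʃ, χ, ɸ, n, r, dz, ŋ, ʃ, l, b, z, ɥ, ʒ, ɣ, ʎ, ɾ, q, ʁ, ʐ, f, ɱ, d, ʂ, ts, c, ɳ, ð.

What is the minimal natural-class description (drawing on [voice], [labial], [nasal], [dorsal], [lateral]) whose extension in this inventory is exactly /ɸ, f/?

/ɸ, f/ are all [−voice], [+labial], and no other segment in the inventory matches both values. Dropping any one of them over-generates: [+labial] alone would also admit /b, ɥ, ɱ/; [−voice] alone would also admit /tʃ, χ, ʃ, q, …/. No other single listed feature picks out exactly this set either, so fewer than two features will not do.

[−voice, +labial]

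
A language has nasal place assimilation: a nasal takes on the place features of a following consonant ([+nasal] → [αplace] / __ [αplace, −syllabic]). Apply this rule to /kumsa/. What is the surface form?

In /kumsa/, the nasal /m/ precedes /s/, which is [+coronal]. The nasal assimilates in place, becoming the [+coronal] nasal /n/. The surface form is [kunsa].

[kunsa]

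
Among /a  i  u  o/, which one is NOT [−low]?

/o, u, i/ are all [−low]; /a/ (low unrounded vowel) is [+low].

a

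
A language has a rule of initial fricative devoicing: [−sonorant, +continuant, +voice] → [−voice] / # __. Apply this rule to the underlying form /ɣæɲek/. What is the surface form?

/ɣ/ satisfies [−sonorant, +continuant, +voice] and sits in # __. The [−voice] counterpart of the voiced velar fricative is /x/. Other segments in /ɣæɲek/ either fail the structural description or are not in the environment, so the surface form is [xæɲek].

[xæɲek]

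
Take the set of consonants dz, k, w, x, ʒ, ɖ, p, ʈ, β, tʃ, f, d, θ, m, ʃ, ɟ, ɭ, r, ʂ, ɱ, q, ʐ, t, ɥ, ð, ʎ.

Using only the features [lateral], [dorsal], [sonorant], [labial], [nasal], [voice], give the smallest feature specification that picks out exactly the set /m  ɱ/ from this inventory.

The target set is precisely the extension of [+nasal] in this inventory.

[+nasal]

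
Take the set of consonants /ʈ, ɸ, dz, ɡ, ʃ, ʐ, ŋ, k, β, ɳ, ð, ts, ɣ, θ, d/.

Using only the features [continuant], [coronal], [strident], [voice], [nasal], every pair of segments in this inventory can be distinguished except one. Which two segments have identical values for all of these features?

Both /β/ and /ɣ/ are [+continuant], [−coronal], [−strident], [+voice], [−nasal]. Since the list omits [labial] and [dorsal] — which do distinguish the voiced bilabial fricative from the voiced velar fricative — this pair collapses; all other pairs remain distinct.

β, ɣ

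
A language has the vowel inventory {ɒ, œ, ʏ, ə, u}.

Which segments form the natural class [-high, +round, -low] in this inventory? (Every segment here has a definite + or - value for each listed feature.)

Checking each segment against [-high], [+round], [-low]: /œ/ (mid front rounded lax vowel) satisfies every feature; every other segment in the inventory fails at least one.

œ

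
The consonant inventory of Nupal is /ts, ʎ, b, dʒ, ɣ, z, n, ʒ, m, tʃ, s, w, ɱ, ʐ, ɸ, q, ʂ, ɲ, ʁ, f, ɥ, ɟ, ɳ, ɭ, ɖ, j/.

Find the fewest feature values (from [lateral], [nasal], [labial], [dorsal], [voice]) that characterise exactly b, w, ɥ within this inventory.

/b, w, ɥ/ are all [+voice], [−nasal], [+labial], and no other segment in the inventory matches all three values. Dropping any one of them over-generates: [−nasal, +labial] alone would also admit /ɸ, f/; [+voice, +labial] alone would also admit /m, ɱ/; [+voice, −nasal] alone would also admit /ʎ, dʒ, ɣ, z, …/. No other combination of two listed features picks out exactly this set either, so fewer than three features will not do.

[+voice, −nasal, +labial]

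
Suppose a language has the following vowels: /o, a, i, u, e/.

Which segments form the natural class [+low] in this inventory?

a

The feature [low] marks segments produced with the tongue body lowered. In this inventory /a/ has that property, so it is [+low]; /o, i, u, e/ are [-low].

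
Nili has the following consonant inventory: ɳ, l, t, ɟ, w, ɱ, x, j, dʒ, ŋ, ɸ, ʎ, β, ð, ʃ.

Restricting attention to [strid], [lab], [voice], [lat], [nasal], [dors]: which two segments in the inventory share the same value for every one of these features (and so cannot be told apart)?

j, ɟ

On the given features, /j/ and /ɟ/ have an identical profile: [-strident], [-labial], [+voice], [-lateral], [-nasal], [+dorsal]. No other two segments in the inventory coincide on all 6 features. (They do differ in [sonorant] and [continuant], which are not among the given features.)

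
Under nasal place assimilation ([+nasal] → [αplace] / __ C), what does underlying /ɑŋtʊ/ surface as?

[ɑntʊ]

The only nasal preceding a consonant is /ŋ/ before /t/. /t/ is [+coronal], so /ŋ/ → /n/, giving [ɑntʊ].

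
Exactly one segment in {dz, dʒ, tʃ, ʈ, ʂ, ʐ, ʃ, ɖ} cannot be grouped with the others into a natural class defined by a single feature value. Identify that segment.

/dʒ, ɖ, ʐ, ʂ, ʃ, ʈ, tʃ/ are all [-anterior], but /dz/ (voiced alveolar affricate) is [+anterior]. No other single segment can be removed to leave a set sharing one feature value that the removed segment lacks, so /dz/ is the odd one out.

dz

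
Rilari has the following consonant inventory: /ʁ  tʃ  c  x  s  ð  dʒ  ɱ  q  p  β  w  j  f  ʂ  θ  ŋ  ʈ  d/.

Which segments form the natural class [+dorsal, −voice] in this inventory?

Checking each segment against [+dorsal], [−voice]: /c/ (voiceless palatal stop), /x/ (voiceless velar fricative), /q/ (voiceless uvular stop) satisfy every feature; every other segment in the inventory fails at least one.

c, x, q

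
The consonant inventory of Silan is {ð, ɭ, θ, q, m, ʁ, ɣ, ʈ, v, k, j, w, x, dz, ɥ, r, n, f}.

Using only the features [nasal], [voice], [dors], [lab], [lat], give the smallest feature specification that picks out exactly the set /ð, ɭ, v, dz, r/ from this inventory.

[+voice, -nasal, -dors]

/ð, ɭ, v, dz, r/ are all [+voice], [-nasal], [-dorsal], and no other segment in the inventory matches all three values. Dropping any one of them over-generates: [-nasal, -dorsal] alone would also admit /θ, ʈ, f/; [+voice, -dorsal] alone would also admit /m, n/; [+voice, -nasal] alone would also admit /ʁ, ɣ, j, w, …/. No other combination of two listed features picks out exactly this set either, so fewer than three features will not do.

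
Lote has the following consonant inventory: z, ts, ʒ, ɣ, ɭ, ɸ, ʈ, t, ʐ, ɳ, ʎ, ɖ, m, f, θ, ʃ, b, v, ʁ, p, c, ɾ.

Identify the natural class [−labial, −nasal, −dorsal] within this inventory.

z, ts, ʒ, ɭ, ʈ, t, ʐ, ɖ, θ, ʃ, ɾ

Eliminate segments failing any feature: /ɣ, ʎ, ʁ, c/ are [+dorsal]; /ɸ, m, f, b, v, p/ are [+labial]; /ɳ/ is [+nasal]. The remaining /z, ts, ʒ, ɭ, ʈ, t, ʐ, ɖ, θ, ʃ, ɾ/ satisfy [−labial], [−nasal], [−dorsal].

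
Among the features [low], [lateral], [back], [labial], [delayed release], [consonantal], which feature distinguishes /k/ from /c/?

[back]

/k/ (voiceless velar stop) and /c/ (voiceless palatal stop) agree on [-low], [-lateral], [-labial], [-delayed release], [+consonantal]. They differ on [back] (/k/ [+], /c/ [-]).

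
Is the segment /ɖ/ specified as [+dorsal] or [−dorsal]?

[−dorsal]

/ɖ/ is the voiced retroflex stop, hence [−dorsal].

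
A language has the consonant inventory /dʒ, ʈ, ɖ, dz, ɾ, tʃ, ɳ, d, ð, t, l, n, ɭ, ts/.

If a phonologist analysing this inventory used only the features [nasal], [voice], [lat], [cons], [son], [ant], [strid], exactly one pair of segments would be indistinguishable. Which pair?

Both /ð/ and /d/ are [−nasal], [+voice], [−lateral], [+consonantal], [−sonorant], [+anterior], [−strident]. Since the list omits [continuant] and [distributed] — which do distinguish the voiced dental fricative from the voiced alveolar stop — this pair collapses; all other pairs remain distinct.

ð, d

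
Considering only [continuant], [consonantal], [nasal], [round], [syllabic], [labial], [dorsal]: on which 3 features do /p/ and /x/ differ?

/p/ (voiceless bilabial stop) and /x/ (voiceless velar fricative) agree on [+consonantal], [-nasal], [-round], [-syllabic]. They differ on [continuant] (/p/ [-], /x/ [+]), [labial] (/p/ [+], /x/ [-]), [dorsal] (/p/ [-], /x/ [+]).

[continuant], [labial], [dorsal]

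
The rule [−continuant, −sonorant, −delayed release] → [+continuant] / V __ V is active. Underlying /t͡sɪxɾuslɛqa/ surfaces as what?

Only /q/ occurs between two vowels (/ɛ/ __ /a/) and matches the structural description. It is a voiceless uvular stop, so [−continuant, −sonorant, −delayed release] holds; changing it to [+continuant] with all other features held fixed yields /χ/ (voiceless uvular fricative). No other segment meets both the structural description and the environment, so the output is [t͡sɪxɾuslɛχa].

[t͡sɪxɾuslɛχa]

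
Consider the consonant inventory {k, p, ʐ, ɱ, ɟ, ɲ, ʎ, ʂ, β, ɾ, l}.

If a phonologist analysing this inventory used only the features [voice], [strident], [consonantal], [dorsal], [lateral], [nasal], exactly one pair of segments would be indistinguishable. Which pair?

On the given features, /β/ and /ɾ/ have an identical profile: [+voice], [-strident], [+consonantal], [-dorsal], [-lateral], [-nasal]. No other two segments in the inventory coincide on all 6 features. (They do differ in [sonorant], [labial] and [coronal], which are not among the given features.)

β, ɾ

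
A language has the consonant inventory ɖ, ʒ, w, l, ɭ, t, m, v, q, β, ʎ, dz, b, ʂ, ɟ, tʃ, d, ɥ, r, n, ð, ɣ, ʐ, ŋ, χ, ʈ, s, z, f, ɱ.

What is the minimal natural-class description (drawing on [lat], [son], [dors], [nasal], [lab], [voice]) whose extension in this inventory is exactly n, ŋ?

The class [+nasal], [−labial] has exactly /n, ŋ/ as its extension in this inventory. No smaller conjunction from the listed features achieves this: [−labial] alone would also admit /ɖ, ʒ, l, ɭ, …/; [+nasal] alone would also admit /m, ɱ/; and checking the remaining single features turns up none with this extension.

[+nasal, −lab]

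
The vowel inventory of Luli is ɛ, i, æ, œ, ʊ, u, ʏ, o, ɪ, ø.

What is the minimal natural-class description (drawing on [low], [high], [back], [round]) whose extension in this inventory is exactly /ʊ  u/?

[+high, +back]

Every target segment is [+high], [+back]; each remaining inventory member fails at least one of these. Each conjunct is needed — [+back] alone would also admit /o/; [+high] alone would also admit /i, ʏ, ɪ/ — and no other single listed feature has exactly this extension, so two is the minimum.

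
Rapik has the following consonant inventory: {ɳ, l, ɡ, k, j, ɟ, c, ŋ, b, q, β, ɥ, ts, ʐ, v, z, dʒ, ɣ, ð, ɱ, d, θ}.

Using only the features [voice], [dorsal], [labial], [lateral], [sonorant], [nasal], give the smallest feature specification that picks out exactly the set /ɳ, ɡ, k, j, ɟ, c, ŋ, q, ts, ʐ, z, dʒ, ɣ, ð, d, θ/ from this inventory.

[-lateral, -labial]

/ɳ, ɡ, k, j, ɟ, c, ŋ, q, ts, ʐ, z, dʒ, ɣ, ð, d, θ/ are all [-lateral], [-labial], and no other segment in the inventory matches both values. Dropping any one of them over-generates: [-labial] alone would also admit /l/; [-lateral] alone would also admit /b, β, ɥ, v, …/. No other single listed feature picks out exactly this set either, so fewer than two features will not do.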